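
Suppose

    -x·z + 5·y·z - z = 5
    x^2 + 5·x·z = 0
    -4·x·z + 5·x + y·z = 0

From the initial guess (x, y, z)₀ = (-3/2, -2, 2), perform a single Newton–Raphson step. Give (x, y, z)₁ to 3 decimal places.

(0.127, 0.553, 1.819)

At (-3/2, -2, 2): F = (-24.000, -12.750, 0.500).
Jacobian J = [[-z, 5·z, -x + 5·y - 1], [2·x + 5·z, 0, 5·x], [-4·z + 5, z, -4·x + y]].
At the point, J = [[-2.000, 10.000, -9.500], [7.000, 0.000, -7.500], [-3.000, 2.000, 4.000]] (det J = -218.000).
Solving J·Δ = −F gives Δ = (1.627, 2.553, -0.181).
Then the next iterate is (x, y, z)₁ = (0.127, 0.553, 1.819).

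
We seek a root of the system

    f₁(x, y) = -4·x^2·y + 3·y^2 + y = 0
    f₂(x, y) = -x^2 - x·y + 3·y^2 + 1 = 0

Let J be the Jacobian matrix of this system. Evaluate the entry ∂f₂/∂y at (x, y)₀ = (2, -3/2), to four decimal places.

-11.0000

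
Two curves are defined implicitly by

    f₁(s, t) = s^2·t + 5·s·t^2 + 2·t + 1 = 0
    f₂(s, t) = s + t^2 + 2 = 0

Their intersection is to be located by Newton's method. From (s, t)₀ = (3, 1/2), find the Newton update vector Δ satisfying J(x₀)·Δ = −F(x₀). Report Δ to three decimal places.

At (3, 1/2): F = (10.250, 5.250).
Jacobian J = [[2·s·t + 5·t^2, s^2 + 10·s·t + 2], [1, 2·t]].
At the point, J = [[4.250, 26.000], [1.000, 1.000]] (det J = -21.750).
Solving J·Δ = −F gives Δ = (-5.805, 0.555).

(-5.805, 0.555)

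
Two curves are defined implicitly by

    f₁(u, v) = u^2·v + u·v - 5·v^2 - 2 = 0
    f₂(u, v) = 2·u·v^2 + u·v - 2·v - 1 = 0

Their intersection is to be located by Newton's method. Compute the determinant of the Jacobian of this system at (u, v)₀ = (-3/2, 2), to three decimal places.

J = [[2·u·v + v, u^2 + u - 10·v], [2·v^2 + v, 4·u·v + u - 2]].
At the point, J = [[-4.000, -19.250], [10.000, -15.500]].
det J = 254.500.

254.500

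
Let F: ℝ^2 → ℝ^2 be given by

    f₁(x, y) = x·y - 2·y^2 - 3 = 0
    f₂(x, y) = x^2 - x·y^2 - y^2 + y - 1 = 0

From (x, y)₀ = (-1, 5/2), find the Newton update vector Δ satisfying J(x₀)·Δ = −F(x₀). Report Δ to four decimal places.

At (-1, 5/2): F = (-18.0000, 2.5000).
Jacobian J = [[y, x - 4·y], [2·x - y^2, -2·x·y - 2·y + 1]].
At the point, J = [[2.5000, -11.0000], [-8.2500, 1.0000]] (det J = -88.2500).
Solving J·Δ = −F gives Δ = (0.1076, -1.6119).

(0.1076, -1.6119)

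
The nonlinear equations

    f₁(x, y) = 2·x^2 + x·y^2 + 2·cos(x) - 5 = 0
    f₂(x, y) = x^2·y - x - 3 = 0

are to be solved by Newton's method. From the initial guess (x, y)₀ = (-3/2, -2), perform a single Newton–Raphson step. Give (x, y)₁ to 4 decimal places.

(-0.7772, -0.9396)

At (-3/2, -2): F = (-6.358526, -6.0000).
Jacobian J = [[4·x + y^2 - 2·sin(x), 2·x·y], [2·x·y - 1, x^2]].
At the point, J = [[-0.005010, 6.0000], [5.0000, 2.2500]] (det J = -30.011273).
Solving J·Δ = −F gives Δ = (0.7228, 1.0604).
Then the next iterate is (x, y)₁ = (-0.7772, -0.9396).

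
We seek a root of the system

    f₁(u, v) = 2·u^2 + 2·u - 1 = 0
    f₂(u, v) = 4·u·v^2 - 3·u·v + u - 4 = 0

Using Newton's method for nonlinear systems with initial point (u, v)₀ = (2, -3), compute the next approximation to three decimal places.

At (2, -3): F = (11.000, 88.000).
Jacobian J = [[4·u + 2, 0], [4·v^2 - 3·v + 1, 8·u·v - 3·u]].
At the point, J = [[10.000, 0.000], [46.000, -54.000]] (det J = -540.000).
Solving J·Δ = −F gives Δ = (-1.100, 0.693).
Then the next iterate is (u, v)₁ = (0.900, -2.307).

(0.900, -2.307)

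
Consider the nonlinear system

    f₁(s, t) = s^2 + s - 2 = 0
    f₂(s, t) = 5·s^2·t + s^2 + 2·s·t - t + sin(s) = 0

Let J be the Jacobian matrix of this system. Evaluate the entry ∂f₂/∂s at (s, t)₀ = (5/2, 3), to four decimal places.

∂f₂/∂s = 10·s·t + 2·s + 2·t + cos(s).
At (5/2, 3) this is 85.1989.

85.1989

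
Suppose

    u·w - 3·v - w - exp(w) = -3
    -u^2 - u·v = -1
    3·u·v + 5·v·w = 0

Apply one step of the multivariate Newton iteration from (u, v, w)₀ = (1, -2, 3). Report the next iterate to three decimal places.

At (1, -2, 3): F = (-11.08554, 2.000, -36.000).
Jacobian J = [[w, -3, u - exp(w) - 1], [-2·u - v, -u, 0], [3·v, 3·u + 5·w, 5·v]].
At the point, J = [[3.000, -3.000, -20.08554], [0.000, -1.000, 0.000], [-6.000, 18.000, -10.000]] (det J = 150.51322).
Solving J·Δ = −F gives Δ = (1.135, 2.000, -0.681).
Then the next iterate is (u, v, w)₁ = (2.135, 0.000, 2.319).

(2.135, 0.000, 2.319)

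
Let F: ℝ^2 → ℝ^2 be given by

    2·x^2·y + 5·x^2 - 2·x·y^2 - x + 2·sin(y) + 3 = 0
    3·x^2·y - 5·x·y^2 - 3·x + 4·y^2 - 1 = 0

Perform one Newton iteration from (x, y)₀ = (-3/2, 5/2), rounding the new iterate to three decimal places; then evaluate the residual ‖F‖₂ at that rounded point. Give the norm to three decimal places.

30.982

At (-3/2, 5/2): F = (46.94694, 92.250).
Jacobian J = [[4·x·y + 10·x - 2·y^2 - 1, 2·x^2 - 4·x·y + 2·cos(y)], [6·x·y - 5·y^2 - 3, 3·x^2 - 10·x·y + 8·y]].
At the point, J = [[-43.500, 17.89771], [-56.750, 64.250]] (det J = -1779.17980).
Solving J·Δ = −F gives Δ = (0.767, -0.758).
Then the next iterate is (x, y)₁ = (-0.733, 1.742).
Re-evaluating at (-0.733, 1.742): F = (14.71079, 27.26681), so ‖F‖₂ = 30.982.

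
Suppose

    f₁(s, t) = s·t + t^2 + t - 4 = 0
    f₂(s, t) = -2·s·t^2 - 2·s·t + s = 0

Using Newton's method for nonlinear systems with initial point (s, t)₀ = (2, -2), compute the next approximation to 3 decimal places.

At (2, -2): F = (-6.000, -6.000).
Jacobian J = [[t, s + 2·t + 1], [-2·t^2 - 2·t + 1, -4·s·t - 2·s]].
At the point, J = [[-2.000, -1.000], [-3.000, 12.000]] (det J = -27.000).
Solving J·Δ = −F gives Δ = (-2.889, -0.222).
Then the next iterate is (s, t)₁ = (-0.889, -2.222).

(-0.889, -2.222)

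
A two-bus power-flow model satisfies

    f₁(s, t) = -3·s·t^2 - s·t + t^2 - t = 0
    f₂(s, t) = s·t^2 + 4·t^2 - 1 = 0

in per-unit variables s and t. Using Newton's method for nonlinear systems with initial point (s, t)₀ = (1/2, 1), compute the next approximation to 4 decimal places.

At (1/2, 1): F = (-2.0000, 3.5000).
Jacobian J = [[-3·t^2 - t, -6·s·t - s + 2·t - 1], [t^2, 2·s·t + 8·t]].
At the point, J = [[-4.0000, -2.5000], [1.0000, 9.0000]] (det J = -33.5000).
Solving J·Δ = −F gives Δ = (-0.2761, -0.3582).
Then the next iterate is (s, t)₁ = (0.2239, 0.6418).

(0.2239, 0.6418)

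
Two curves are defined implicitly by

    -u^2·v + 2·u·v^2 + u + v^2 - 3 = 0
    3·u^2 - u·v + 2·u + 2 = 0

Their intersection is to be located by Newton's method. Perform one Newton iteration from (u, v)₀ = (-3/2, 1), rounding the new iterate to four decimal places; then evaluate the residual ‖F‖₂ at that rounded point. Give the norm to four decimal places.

At (-3/2, 1): F = (-8.7500, 7.2500).
Jacobian J = [[-2·u·v + 2·v^2 + 1, -u^2 + 4·u·v + 2·v], [6·u - v + 2, -u]].
At the point, J = [[6.0000, -6.2500], [-8.0000, 1.5000]] (det J = -41.0000).
Solving J·Δ = −F gives Δ = (0.7851, -0.6463).
Then the next iterate is (u, v)₁ = (-0.7149, 0.3537).
Re-evaluating at (-0.7149, 0.3537): F = (-3.949439, 2.356306), so ‖F‖₂ = 4.5989.

4.5989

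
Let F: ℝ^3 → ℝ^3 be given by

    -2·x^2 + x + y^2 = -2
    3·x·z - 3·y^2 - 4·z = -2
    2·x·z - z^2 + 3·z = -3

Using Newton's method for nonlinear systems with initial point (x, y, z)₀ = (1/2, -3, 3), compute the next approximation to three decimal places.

(-4.167, -0.389, -8.000)

At (1/2, -3, 3): F = (11.000, -32.500, 6.000).
Jacobian J = [[-4·x + 1, 2·y, 0], [3·z, -6·y, 3·x - 4], [2·z, 0, 2·x - 2·z + 3]].
At the point, J = [[-1.000, -6.000, 0.000], [9.000, 18.000, -2.500], [6.000, 0.000, -2.000]] (det J = 18.000).
Solving J·Δ = −F gives Δ = (-4.667, 2.611, -11.000).
Then the next iterate is (x, y, z)₁ = (-4.167, -0.389, -8.000).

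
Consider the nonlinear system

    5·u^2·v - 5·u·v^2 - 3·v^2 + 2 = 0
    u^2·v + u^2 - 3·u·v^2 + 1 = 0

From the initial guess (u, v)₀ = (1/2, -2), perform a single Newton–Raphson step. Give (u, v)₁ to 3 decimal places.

(0.662, -0.824)

At (1/2, -2): F = (-22.500, -5.250).
Jacobian J = [[10·u·v - 5·v^2, 5·u^2 - 10·u·v - 6·v], [2·u·v + 2·u - 3·v^2, u^2 - 6·u·v]].
At the point, J = [[-30.000, 23.250], [-13.000, 6.250]] (det J = 114.750).
Solving J·Δ = −F gives Δ = (0.162, 1.176).
Then the next iterate is (u, v)₁ = (0.662, -0.824).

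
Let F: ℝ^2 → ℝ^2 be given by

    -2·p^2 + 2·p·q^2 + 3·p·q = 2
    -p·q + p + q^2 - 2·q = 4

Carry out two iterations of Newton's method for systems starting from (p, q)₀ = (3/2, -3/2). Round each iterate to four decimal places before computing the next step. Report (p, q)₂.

(-1.1158, -1.7683)

At (3/2, -3/2): F = (-6.5000, 5.0000).
Jacobian J = [[-4·p + 2·q^2 + 3·q, 4·p·q + 3·p], [-q + 1, -p + 2·q - 2]].
At the point, J = [[-6.0000, -4.5000], [2.5000, -6.5000]] (det J = 50.2500).
Solving J·Δ = −F gives Δ = (-1.2886, 0.2736).
Then the next iterate is (p, q)₁ = (0.2114, -1.2264).
Round to (0.2114, -1.2264) and repeat: F = (-2.231248, 0.427518), J = [[-1.516686, -0.402844], [2.2264, -4.6642]].
Δ = (-1.3272, -0.5419), so (p, q)₂ = (-1.1158, -1.7683).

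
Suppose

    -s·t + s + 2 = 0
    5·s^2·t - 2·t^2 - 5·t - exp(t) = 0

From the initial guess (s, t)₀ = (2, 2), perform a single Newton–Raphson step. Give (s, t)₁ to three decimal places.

(1.636, 2.182)

At (2, 2): F = (0.000, 14.61094).
Jacobian J = [[-t + 1, -s], [10·s·t, 5·s^2 - 4·t - exp(t) - 5]].
At the point, J = [[-1.000, -2.000], [40.000, -0.38906]] (det J = 80.38906).
Solving J·Δ = −F gives Δ = (-0.364, 0.182).
Then the next iterate is (s, t)₁ = (1.636, 2.182).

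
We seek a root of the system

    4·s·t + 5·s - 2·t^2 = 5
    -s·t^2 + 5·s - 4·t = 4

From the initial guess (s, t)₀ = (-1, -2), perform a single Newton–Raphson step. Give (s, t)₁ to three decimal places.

At (-1, -2): F = (-10.000, 3.000).
Jacobian J = [[4·t + 5, 4·s - 4·t], [-t^2 + 5, -2·s·t - 4]].
At the point, J = [[-3.000, 4.000], [1.000, -8.000]] (det J = 20.000).
Solving J·Δ = −F gives Δ = (-3.400, -0.050).
Then the next iterate is (s, t)₁ = (-4.400, -2.050).

(-4.400, -2.050)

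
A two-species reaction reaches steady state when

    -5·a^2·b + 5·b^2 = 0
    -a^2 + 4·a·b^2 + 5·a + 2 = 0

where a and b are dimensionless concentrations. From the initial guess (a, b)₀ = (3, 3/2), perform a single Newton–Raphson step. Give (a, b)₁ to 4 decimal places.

At (3, 3/2): F = (-56.2500, 35.0000).
Jacobian J = [[-10·a·b, -5·a^2 + 10·b], [-2·a + 4·b^2 + 5, 8·a·b]].
At the point, J = [[-45.0000, -30.0000], [8.0000, 36.0000]] (det J = -1380.0000).
Solving J·Δ = −F gives Δ = (-0.7065, -0.8152).
Then the next iterate is (a, b)₁ = (2.2935, 0.6848).

(2.2935, 0.6848)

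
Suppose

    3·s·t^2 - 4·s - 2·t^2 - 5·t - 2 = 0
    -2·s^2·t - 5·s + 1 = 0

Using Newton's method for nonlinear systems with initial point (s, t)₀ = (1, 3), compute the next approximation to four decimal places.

(2.1724, -11.9655)

At (1, 3): F = (-12.0000, -10.0000).
Jacobian J = [[3·t^2 - 4, 6·s·t - 4·t - 5], [-4·s·t - 5, -2·s^2]].
At the point, J = [[23.0000, 1.0000], [-17.0000, -2.0000]] (det J = -29.0000).
Solving J·Δ = −F gives Δ = (1.1724, -14.9655).
Then the next iterate is (s, t)₁ = (2.1724, -11.9655).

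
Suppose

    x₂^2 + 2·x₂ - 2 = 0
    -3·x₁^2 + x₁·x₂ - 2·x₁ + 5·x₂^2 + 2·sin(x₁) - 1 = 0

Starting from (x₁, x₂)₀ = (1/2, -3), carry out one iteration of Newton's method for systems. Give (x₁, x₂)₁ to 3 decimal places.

(5.998, -2.750)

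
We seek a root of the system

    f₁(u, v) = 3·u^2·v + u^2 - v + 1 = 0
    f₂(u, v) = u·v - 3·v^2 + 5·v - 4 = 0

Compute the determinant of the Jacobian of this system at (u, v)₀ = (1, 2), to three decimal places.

-88.000

J = [[6·u·v + 2·u, 3·u^2 - 1], [v, u - 6·v + 5]].
At the point, J = [[14.000, 2.000], [2.000, -6.000]].
det J = -88.000.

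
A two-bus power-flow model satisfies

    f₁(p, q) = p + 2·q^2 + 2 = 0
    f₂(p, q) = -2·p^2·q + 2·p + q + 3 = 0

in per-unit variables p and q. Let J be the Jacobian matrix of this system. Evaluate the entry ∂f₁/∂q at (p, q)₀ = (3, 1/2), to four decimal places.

2.0000

∂f₁/∂q = 4·q.
At (3, 1/2) this is 2.0000.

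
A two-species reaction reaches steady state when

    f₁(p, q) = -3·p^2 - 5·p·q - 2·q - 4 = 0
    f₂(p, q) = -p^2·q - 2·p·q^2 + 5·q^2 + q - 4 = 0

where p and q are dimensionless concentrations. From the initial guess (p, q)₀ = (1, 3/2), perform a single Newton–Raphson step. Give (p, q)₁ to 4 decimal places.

At (1, 3/2): F = (-17.5000, 2.7500).
Jacobian J = [[-6·p - 5·q, -5·p - 2], [-2·p·q - 2·q^2, -p^2 - 4·p·q + 10·q + 1]].
At the point, J = [[-13.5000, -7.0000], [-7.5000, 9.0000]] (det J = -174.0000).
Solving J·Δ = −F gives Δ = (-0.7945, -0.9677).
Then the next iterate is (p, q)₁ = (0.2055, 0.5323).

(0.2055, 0.5323)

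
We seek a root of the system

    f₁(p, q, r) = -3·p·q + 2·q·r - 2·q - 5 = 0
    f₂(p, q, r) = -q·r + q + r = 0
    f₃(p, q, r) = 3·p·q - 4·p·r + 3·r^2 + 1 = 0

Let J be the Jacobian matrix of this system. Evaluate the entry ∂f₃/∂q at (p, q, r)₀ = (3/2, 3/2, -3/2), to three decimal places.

∂f₃/∂q = 3·p.
At (3/2, 3/2, -3/2) this is 4.500.

4.500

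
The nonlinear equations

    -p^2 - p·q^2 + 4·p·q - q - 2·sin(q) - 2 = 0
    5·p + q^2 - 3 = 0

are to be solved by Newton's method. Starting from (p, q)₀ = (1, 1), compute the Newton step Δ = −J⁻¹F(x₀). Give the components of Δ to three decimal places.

At (1, 1): F = (-2.68294, 3.000).
Jacobian J = [[-2·p - q^2 + 4·q, -2·p·q + 4·p - 2·cos(q) - 1], [5, 2·q]].
At the point, J = [[1.000, -0.08060], [5.000, 2.000]] (det J = 2.40302).
Solving J·Δ = −F gives Δ = (2.132, -6.831).

(2.132, -6.831)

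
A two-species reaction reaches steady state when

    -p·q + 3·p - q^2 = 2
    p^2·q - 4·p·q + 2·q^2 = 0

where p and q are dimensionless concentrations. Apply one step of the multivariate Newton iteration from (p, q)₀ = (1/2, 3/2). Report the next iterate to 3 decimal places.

(-0.387, 0.120)

At (1/2, 3/2): F = (-3.500, 1.875).
Jacobian J = [[-q + 3, -p - 2·q], [2·p·q - 4·q, p^2 - 4·p + 4·q]].
At the point, J = [[1.500, -3.500], [-4.500, 4.250]] (det J = -9.375).
Solving J·Δ = −F gives Δ = (-0.887, -1.380).
Then the next iterate is (p, q)₁ = (-0.387, 0.120).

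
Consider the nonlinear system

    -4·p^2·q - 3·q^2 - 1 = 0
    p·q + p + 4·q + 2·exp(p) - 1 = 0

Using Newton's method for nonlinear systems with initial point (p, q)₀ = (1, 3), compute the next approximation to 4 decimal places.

At (1, 3): F = (-40.0000, 20.436564).
Jacobian J = [[-8·p·q, -4·p^2 - 6·q], [q + 2·exp(p) + 1, p + 4]].
At the point, J = [[-24.0000, -22.0000], [9.436564, 5.0000]] (det J = 87.604400).
Solving J·Δ = −F gives Δ = (-2.8492, 1.2901).
Then the next iterate is (p, q)₁ = (-1.8492, 4.2901).

(-1.8492, 4.2901)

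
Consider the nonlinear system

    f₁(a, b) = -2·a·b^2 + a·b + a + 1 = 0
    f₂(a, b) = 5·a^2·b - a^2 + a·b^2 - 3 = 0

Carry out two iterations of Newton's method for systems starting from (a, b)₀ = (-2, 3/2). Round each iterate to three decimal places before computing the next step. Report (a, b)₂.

At (-2, 3/2): F = (5.000, 18.500).
Jacobian J = [[-2·b^2 + b + 1, -4·a·b + a], [10·a·b - 2·a + b^2, 5·a^2 + 2·a·b]].
At the point, J = [[-2.000, 10.000], [-23.750, 14.000]] (det J = 209.500).
Solving J·Δ = −F gives Δ = (0.549, -0.390).
Then the next iterate is (a, b)₁ = (-1.451, 1.110).
Round to (-1.451, 1.110) and repeat: F = (1.51394, 4.79180), J = [[-0.35420, 4.99144], [-11.972, 7.30579]].
Δ = (0.225, -0.287), so (a, b)₂ = (-1.226, 0.823).

(-1.226, 0.823)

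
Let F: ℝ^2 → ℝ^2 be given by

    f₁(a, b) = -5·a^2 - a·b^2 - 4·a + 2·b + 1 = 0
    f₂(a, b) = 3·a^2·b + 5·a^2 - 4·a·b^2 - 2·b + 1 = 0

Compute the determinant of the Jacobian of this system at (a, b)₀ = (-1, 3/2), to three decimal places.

J = [[-10·a - b^2 - 4, -2·a·b + 2], [6·a·b + 10·a - 4·b^2, 3·a^2 - 8·a·b - 2]].
At the point, J = [[3.750, 5.000], [-28.000, 13.000]].
det J = 188.750.

188.750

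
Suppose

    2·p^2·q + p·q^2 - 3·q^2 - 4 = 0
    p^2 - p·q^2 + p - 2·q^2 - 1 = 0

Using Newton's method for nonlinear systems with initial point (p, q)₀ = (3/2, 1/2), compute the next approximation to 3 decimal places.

(1.580, 1.122)

At (3/2, 1/2): F = (-2.125, 1.875).
Jacobian J = [[4·p·q + q^2, 2·p^2 + 2·p·q - 6·q], [2·p - q^2 + 1, -2·p·q - 4·q]].
At the point, J = [[3.250, 3.000], [3.750, -3.500]] (det J = -22.625).
Solving J·Δ = −F gives Δ = (0.080, 0.622).
Then the next iterate is (p, q)₁ = (1.580, 1.122).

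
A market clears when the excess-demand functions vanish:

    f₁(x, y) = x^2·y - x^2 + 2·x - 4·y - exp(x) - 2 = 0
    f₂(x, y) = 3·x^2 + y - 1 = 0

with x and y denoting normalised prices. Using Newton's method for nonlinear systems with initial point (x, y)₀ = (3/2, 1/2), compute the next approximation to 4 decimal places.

(1.1320, -2.4379)

At (3/2, 1/2): F = (-6.606689, 6.2500).
Jacobian J = [[2·x·y - 2·x - exp(x) + 2, x^2 - 4], [6·x, 1]].
At the point, J = [[-3.981689, -1.7500], [9.0000, 1.0000]] (det J = 11.768311).
Solving J·Δ = −F gives Δ = (-0.3680, -2.9379).
Then the next iterate is (x, y)₁ = (1.1320, -2.4379).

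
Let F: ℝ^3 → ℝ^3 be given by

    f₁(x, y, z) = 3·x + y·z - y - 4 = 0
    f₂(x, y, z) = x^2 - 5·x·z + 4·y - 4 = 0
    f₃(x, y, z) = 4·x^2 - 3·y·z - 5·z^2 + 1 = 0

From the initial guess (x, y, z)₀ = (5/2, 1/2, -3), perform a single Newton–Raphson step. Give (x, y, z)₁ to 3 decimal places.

(1.355, 0.192, -1.591)

At (5/2, 1/2, -3): F = (1.500, 41.750, -14.500).
Jacobian J = [[3, z - 1, y], [2·x - 5·z, 4, -5·x], [8·x, -3·z, -3·y - 10·z]].
At the point, J = [[3.000, -4.000, 0.500], [20.000, 4.000, -12.500], [20.000, 9.000, 28.500]] (det J = 4009.500).
Solving J·Δ = −F gives Δ = (-1.145, -0.308, 1.409).
Then the next iterate is (x, y, z)₁ = (1.355, 0.192, -1.591).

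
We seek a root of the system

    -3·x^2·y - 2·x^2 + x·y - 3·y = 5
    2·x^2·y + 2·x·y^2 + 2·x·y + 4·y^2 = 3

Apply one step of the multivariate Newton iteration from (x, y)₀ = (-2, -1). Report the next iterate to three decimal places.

At (-2, -1): F = (4.000, -7.000).
Jacobian J = [[-6·x·y - 4·x + y, -3·x^2 + x - 3], [4·x·y + 2·y^2 + 2·y, 2·x^2 + 4·x·y + 2·x + 8·y]].
At the point, J = [[-5.000, -17.000], [8.000, 4.000]] (det J = 116.000).
Solving J·Δ = −F gives Δ = (0.888, -0.026).
Then the next iterate is (x, y)₁ = (-1.112, -1.026).

(-1.112, -1.026)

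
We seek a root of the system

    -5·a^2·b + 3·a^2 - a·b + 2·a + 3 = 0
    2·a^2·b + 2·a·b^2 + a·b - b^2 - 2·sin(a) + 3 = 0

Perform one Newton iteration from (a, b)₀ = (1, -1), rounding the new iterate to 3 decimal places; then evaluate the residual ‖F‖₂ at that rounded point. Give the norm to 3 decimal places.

449.169

At (1, -1): F = (14.000, -0.68294).
Jacobian J = [[-10·a·b + 6·a - b + 2, -5·a^2 - a], [4·a·b + 2·b^2 + b - 2·cos(a), 2·a^2 + 4·a·b + a - 2·b]].
At the point, J = [[19.000, -6.000], [-4.08060, 1.000]] (det J = -5.48363).
Solving J·Δ = −F gives Δ = (1.806, 8.052).
Then the next iterate is (a, b)₁ = (2.806, 7.052).
Re-evaluating at (2.806, 7.052): F = (-265.17941, 362.53702), so ‖F‖₂ = 449.169.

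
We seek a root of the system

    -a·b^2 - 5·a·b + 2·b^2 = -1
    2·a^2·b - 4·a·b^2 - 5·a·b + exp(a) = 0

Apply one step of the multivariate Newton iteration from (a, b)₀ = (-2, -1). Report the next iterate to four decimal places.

At (-2, -1): F = (-5.0000, -9.864665).
Jacobian J = [[-b^2 - 5·b, -2·a·b - 5·a + 4·b], [4·a·b - 4·b^2 - 5·b + exp(a), 2·a^2 - 8·a·b - 5·a]].
At the point, J = [[4.0000, 2.0000], [9.135335, 2.0000]] (det J = -10.270671).
Solving J·Δ = −F gives Δ = (0.9473, 0.6054).
Then the next iterate is (a, b)₁ = (-1.0527, -0.3946).

(-1.0527, -0.3946)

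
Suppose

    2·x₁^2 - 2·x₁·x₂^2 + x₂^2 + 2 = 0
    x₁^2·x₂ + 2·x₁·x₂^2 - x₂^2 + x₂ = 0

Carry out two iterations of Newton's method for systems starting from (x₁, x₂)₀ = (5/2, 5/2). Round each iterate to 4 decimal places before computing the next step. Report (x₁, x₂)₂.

At (5/2, 5/2): F = (-10.5000, 43.1250).
Jacobian J = [[4·x₁ - 2·x₂^2, -4·x₁·x₂ + 2·x₂], [2·x₁·x₂ + 2·x₂^2, x₁^2 + 4·x₁·x₂ - 2·x₂ + 1]].
At the point, J = [[-2.5000, -20.0000], [25.0000, 27.2500]] (det J = 431.8750).
Solving J·Δ = −F gives Δ = (-1.3346, -0.3582).
Then the next iterate is (x₁, x₂)₁ = (1.1654, 2.1418).
Round to (1.1654, 2.1418) and repeat: F = (-1.388474, 11.155489), J = [[-4.513014, -5.700615], [14.166722, 8.058772]].
Δ = (-1.1805, 0.6910), so (x₁, x₂)₂ = (-0.0151, 2.8328).

(-0.0151, 2.8328)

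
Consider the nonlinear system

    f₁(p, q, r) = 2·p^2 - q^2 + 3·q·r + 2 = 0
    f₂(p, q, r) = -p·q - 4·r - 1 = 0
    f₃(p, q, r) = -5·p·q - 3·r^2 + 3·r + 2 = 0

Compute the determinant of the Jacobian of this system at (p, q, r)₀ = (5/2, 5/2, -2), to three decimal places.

-1837.500

J = [[4·p, -2·q + 3·r, 3·q], [-q, -p, -4], [-5·q, -5·p, -6·r + 3]].
At the point, J = [[10.000, -11.000, 7.500], [-2.500, -2.500, -4.000], [-12.500, -12.500, 15.000]].
det J = -1837.500.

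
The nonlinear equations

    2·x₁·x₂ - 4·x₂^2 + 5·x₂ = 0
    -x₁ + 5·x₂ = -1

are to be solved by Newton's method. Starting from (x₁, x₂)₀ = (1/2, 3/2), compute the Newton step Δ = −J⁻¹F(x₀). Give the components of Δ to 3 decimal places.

(-5.333, -2.667)

At (1/2, 3/2): F = (0.000, 8.000).
Jacobian J = [[2·x₂, 2·x₁ - 8·x₂ + 5], [-1, 5]].
At the point, J = [[3.000, -6.000], [-1.000, 5.000]] (det J = 9.000).
Solving J·Δ = −F gives Δ = (-5.333, -2.667).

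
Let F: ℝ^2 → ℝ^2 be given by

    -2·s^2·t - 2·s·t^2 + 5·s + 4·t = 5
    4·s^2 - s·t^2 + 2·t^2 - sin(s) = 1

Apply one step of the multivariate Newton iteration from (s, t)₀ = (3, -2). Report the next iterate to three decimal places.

At (3, -2): F = (14.000, 30.85888).
Jacobian J = [[-4·s·t - 2·t^2 + 5, -2·s^2 - 4·s·t + 4], [8·s - t^2 - cos(s), -2·s·t + 4·t]].
At the point, J = [[21.000, 10.000], [20.98999, 4.000]] (det J = -125.89992).
Solving J·Δ = −F gives Δ = (-2.006, 2.813).
Then the next iterate is (s, t)₁ = (0.994, 0.813).

(0.994, 0.813)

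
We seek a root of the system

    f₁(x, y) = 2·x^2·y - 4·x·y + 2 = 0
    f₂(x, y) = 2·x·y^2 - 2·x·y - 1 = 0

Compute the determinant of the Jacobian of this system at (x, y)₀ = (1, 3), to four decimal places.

J = [[4·x·y - 4·y, 2·x^2 - 4·x], [2·y^2 - 2·y, 4·x·y - 2·x]].
At the point, J = [[0.0000, -2.0000], [12.0000, 10.0000]].
det J = 24.0000.

24.0000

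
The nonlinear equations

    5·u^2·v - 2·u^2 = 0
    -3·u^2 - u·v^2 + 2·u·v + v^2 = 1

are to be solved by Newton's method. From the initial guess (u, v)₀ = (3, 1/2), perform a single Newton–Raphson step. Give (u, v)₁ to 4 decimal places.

(1.5214, 0.4986)

At (3, 1/2): F = (4.5000, -25.5000).
Jacobian J = [[10·u·v - 4·u, 5·u^2], [-6·u - v^2 + 2·v, -2·u·v + 2·u + 2·v]].
At the point, J = [[3.0000, 45.0000], [-17.2500, 4.0000]] (det J = 788.2500).
Solving J·Δ = −F gives Δ = (-1.4786, -0.0014).
Then the next iterate is (u, v)₁ = (1.5214, 0.4986).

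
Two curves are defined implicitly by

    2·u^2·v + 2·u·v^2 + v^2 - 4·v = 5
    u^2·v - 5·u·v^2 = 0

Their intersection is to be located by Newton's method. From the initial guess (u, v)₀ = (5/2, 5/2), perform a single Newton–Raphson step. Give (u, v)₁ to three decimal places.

(2.055, 1.537)

At (5/2, 5/2): F = (53.750, -62.500).
Jacobian J = [[4·u·v + 2·v^2, 2·u^2 + 4·u·v + 2·v - 4], [2·u·v - 5·v^2, u^2 - 10·u·v]].
At the point, J = [[37.500, 38.500], [-18.750, -56.250]] (det J = -1387.500).
Solving J·Δ = −F gives Δ = (-0.445, -0.963).
Then the next iterate is (u, v)₁ = (2.055, 1.537).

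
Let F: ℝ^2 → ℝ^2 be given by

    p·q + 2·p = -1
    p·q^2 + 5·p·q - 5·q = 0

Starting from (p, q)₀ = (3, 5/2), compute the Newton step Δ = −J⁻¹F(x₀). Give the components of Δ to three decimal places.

(-4.111, 1.333)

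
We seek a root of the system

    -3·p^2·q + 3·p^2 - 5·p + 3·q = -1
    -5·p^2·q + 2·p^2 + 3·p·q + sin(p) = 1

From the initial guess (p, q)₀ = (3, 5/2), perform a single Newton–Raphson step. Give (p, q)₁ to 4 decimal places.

At (3, 5/2): F = (-47.0000, -72.858880).
Jacobian J = [[-6·p·q + 6·p - 5, -3·p^2 + 3], [-10·p·q + 4·p + 3·q + cos(p), -5·p^2 + 3·p]].
At the point, J = [[-32.0000, -24.0000], [-56.489992, -36.0000]] (det J = -203.759820).
Solving J·Δ = −F gives Δ = (-0.2778, -1.5879).
Then the next iterate is (p, q)₁ = (2.7222, 0.9121).

(2.7222, 0.9121)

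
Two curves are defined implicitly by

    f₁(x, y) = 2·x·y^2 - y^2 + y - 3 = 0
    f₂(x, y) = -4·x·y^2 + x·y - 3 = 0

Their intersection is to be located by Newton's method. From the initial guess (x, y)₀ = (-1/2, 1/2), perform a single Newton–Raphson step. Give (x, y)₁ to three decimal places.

(28.500, 12.000)

At (-1/2, 1/2): F = (-3.000, -2.750).
Jacobian J = [[2·y^2, 4·x·y - 2·y + 1], [-4·y^2 + y, -8·x·y + x]].
At the point, J = [[0.500, -1.000], [-0.500, 1.500]] (det J = 0.250).
Solving J·Δ = −F gives Δ = (29.000, 11.500).
Then the next iterate is (x, y)₁ = (28.500, 12.000).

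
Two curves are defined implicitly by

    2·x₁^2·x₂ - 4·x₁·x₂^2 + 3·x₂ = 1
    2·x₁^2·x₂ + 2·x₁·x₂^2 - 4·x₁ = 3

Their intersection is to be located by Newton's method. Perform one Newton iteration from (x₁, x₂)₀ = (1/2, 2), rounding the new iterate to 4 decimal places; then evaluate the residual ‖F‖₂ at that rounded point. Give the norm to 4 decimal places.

At (1/2, 2): F = (-2.0000, 0.0000).
Jacobian J = [[4·x₁·x₂ - 4·x₂^2, 2·x₁^2 - 8·x₁·x₂ + 3], [4·x₁·x₂ + 2·x₂^2 - 4, 2·x₁^2 + 4·x₁·x₂]].
At the point, J = [[-12.0000, -4.5000], [8.0000, 4.5000]] (det J = -18.0000).
Solving J·Δ = −F gives Δ = (-0.5000, 0.8889).
Then the next iterate is (x₁, x₂)₁ = (0.0000, 2.8889).
Re-evaluating at (0.0000, 2.8889): F = (7.6667, -3.0000), so ‖F‖₂ = 8.2328.

8.2328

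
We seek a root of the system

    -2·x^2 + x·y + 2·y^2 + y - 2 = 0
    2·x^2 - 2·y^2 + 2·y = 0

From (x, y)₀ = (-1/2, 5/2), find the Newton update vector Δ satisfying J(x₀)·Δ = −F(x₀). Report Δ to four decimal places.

(-1.1000, -0.6000)

At (-1/2, 5/2): F = (11.2500, -7.0000).
Jacobian J = [[-4·x + y, x + 4·y + 1], [4·x, -4·y + 2]].
At the point, J = [[4.5000, 10.5000], [-2.0000, -8.0000]] (det J = -15.0000).
Solving J·Δ = −F gives Δ = (-1.1000, -0.6000).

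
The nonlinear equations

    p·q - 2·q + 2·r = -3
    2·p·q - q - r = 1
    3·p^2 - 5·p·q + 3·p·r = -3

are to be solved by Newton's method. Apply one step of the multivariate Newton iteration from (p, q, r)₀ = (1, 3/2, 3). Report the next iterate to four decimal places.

At (1, 3/2, 3): F = (7.5000, -2.5000, 7.5000).
Jacobian J = [[q, p - 2, 2], [2·q, 2·p - 1, -1], [6·p - 5·q + 3·r, -5·p, 3·p]].
At the point, J = [[1.5000, -1.0000, 2.0000], [3.0000, 1.0000, -1.0000], [7.5000, -5.0000, 3.0000]] (det J = -31.5000).
Solving J·Δ = −F gives Δ = (-0.1587, -1.3095, -4.2857).
Then the next iterate is (p, q, r)₁ = (0.8413, 0.1905, -1.2857).

(0.8413, 0.1905, -1.2857)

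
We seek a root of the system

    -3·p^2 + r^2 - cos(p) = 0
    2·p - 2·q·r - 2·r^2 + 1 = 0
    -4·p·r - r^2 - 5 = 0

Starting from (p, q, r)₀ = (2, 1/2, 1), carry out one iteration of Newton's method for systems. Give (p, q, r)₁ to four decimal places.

(0.8744, 2.7489, 0.0502)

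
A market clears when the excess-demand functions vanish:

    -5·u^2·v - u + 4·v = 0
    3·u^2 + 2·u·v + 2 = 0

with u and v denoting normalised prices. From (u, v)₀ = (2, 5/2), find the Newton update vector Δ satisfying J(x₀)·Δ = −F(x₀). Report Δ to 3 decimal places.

At (2, 5/2): F = (-42.000, 24.000).
Jacobian J = [[-10·u·v - 1, -5·u^2 + 4], [6·u + 2·v, 2·u]].
At the point, J = [[-51.000, -16.000], [17.000, 4.000]] (det J = 68.000).
Solving J·Δ = −F gives Δ = (-3.176, 7.500).

(-3.176, 7.500)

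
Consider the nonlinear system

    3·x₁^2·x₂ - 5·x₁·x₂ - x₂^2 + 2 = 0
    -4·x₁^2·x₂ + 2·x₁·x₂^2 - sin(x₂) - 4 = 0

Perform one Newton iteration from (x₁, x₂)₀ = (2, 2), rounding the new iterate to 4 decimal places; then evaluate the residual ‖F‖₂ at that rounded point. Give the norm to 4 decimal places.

At (2, 2): F = (2.0000, -20.909297).
Jacobian J = [[6·x₁·x₂ - 5·x₂, 3·x₁^2 - 5·x₁ - 2·x₂], [-8·x₁·x₂ + 2·x₂^2, -4·x₁^2 + 4·x₁·x₂ - cos(x₂)]].
At the point, J = [[14.0000, -2.0000], [-24.0000, 0.416147]] (det J = -42.173944).
Solving J·Δ = −F gives Δ = (-0.9718, -5.8029).
Then the next iterate is (x₁, x₂)₁ = (1.0282, -3.8029).
Re-evaluating at (1.0282, -3.8029): F = (-4.972563, 41.207238), so ‖F‖₂ = 41.5062.

41.5062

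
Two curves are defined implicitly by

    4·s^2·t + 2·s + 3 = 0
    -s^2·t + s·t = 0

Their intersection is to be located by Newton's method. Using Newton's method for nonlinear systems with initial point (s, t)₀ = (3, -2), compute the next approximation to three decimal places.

At (3, -2): F = (-63.000, 12.000).
Jacobian J = [[8·s·t + 2, 4·s^2], [-2·s·t + t, -s^2 + s]].
At the point, J = [[-46.000, 36.000], [10.000, -6.000]] (det J = -84.000).
Solving J·Δ = −F gives Δ = (-0.643, 0.929).
Then the next iterate is (s, t)₁ = (2.357, -1.071).

(2.357, -1.071)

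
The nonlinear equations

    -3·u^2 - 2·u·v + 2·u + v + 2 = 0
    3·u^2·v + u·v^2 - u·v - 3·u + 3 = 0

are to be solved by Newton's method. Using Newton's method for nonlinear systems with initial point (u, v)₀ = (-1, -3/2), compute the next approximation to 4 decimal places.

At (-1, -3/2): F = (-7.5000, -2.2500).
Jacobian J = [[-6·u - 2·v + 2, -2·u + 1], [6·u·v + v^2 - v - 3, 3·u^2 + 2·u·v - u]].
At the point, J = [[11.0000, 3.0000], [9.7500, 7.0000]] (det J = 47.7500).
Solving J·Δ = −F gives Δ = (0.9581, -1.0131).
Then the next iterate is (u, v)₁ = (-0.0419, -2.5131).

(-0.0419, -2.5131)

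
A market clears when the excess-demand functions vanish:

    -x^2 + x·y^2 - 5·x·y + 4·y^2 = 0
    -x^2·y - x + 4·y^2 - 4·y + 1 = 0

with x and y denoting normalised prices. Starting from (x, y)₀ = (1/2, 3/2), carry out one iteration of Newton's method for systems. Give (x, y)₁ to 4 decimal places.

(1.1254, 1.2985)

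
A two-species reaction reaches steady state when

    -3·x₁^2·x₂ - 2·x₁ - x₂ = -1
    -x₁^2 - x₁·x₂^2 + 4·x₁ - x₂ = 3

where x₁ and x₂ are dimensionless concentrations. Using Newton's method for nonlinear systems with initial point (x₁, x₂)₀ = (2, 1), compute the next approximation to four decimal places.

(1.0526, 0.7895)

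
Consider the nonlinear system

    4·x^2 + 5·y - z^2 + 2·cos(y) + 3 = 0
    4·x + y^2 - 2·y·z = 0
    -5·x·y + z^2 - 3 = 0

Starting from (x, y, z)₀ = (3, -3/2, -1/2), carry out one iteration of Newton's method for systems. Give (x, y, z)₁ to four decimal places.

(1.5593, -0.7804, -2.3494)

At (3, -3/2, -1/2): F = (31.391474, 12.7500, 19.7500).
Jacobian J = [[8·x, -2·sin(y) + 5, -2·z], [4, 2·y - 2·z, -2·y], [-5·y, -5·x, 2·z]].
At the point, J = [[24.0000, 6.994990, 1.0000], [4.0000, -2.0000, 3.0000], [7.5000, -15.0000, -1.0000]] (det J = 1268.367234).
Solving J·Δ = −F gives Δ = (-1.4407, 0.7196, -1.8494).
Then the next iterate is (x, y, z)₁ = (1.5593, -0.7804, -2.3494).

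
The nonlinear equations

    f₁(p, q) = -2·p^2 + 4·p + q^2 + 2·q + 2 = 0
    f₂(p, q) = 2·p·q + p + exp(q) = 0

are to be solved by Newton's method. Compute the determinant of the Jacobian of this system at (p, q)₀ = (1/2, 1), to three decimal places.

-4.563

J = [[-4·p + 4, 2·q + 2], [2·q + 1, 2·p + exp(q)]].
At the point, J = [[2.000, 4.000], [3.000, 3.71828]].
det J = -4.563.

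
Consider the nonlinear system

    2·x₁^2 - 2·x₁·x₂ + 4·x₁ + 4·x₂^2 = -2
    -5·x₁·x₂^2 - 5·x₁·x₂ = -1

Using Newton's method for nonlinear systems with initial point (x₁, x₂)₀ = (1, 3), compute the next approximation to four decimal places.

(1.0256, 1.2704)

At (1, 3): F = (38.0000, -59.0000).
Jacobian J = [[4·x₁ - 2·x₂ + 4, -2·x₁ + 8·x₂], [-5·x₂^2 - 5·x₂, -10·x₁·x₂ - 5·x₁]].
At the point, J = [[2.0000, 22.0000], [-60.0000, -35.0000]] (det J = 1250.0000).
Solving J·Δ = −F gives Δ = (0.0256, -1.7296).
Then the next iterate is (x₁, x₂)₁ = (1.0256, 1.2704).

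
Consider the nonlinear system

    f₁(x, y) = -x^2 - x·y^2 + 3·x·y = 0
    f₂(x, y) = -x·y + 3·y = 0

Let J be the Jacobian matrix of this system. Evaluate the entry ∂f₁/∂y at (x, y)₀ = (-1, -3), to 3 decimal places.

∂f₁/∂y = -2·x·y + 3·x.
At (-1, -3) this is -9.000.

-9.000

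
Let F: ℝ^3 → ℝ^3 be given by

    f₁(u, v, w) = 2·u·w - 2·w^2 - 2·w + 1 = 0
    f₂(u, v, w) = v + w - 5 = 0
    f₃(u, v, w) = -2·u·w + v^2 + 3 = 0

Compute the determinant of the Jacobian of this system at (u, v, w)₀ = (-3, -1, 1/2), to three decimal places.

J = [[2·w, 0, 2·u - 4·w - 2], [0, 1, 1], [-2·w, 2·v, -2·u]].
At the point, J = [[1.000, 0.000, -10.000], [0.000, 1.000, 1.000], [-1.000, -2.000, 6.000]].
det J = -2.000.

-2.000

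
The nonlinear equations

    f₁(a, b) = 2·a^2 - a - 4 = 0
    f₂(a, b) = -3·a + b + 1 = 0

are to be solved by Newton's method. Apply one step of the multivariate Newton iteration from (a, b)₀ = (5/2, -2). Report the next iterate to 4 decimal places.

(1.8333, 4.5000)

At (5/2, -2): F = (6.0000, -8.5000).
Jacobian J = [[4·a - 1, 0], [-3, 1]].
At the point, J = [[9.0000, 0.0000], [-3.0000, 1.0000]] (det J = 9.0000).
Solving J·Δ = −F gives Δ = (-0.6667, 6.5000).
Then the next iterate is (a, b)₁ = (1.8333, 4.5000).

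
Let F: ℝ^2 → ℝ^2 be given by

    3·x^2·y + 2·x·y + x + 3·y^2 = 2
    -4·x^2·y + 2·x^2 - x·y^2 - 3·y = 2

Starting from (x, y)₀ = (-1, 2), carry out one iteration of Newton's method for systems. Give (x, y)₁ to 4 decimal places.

(0.1687, 1.7831)

At (-1, 2): F = (11.0000, -10.0000).
Jacobian J = [[6·x·y + 2·y + 1, 3·x^2 + 2·x + 6·y], [-8·x·y + 4·x - y^2, -4·x^2 - 2·x·y - 3]].
At the point, J = [[-7.0000, 13.0000], [8.0000, -3.0000]] (det J = -83.0000).
Solving J·Δ = −F gives Δ = (1.1687, -0.2169).
Then the next iterate is (x, y)₁ = (0.1687, 1.7831).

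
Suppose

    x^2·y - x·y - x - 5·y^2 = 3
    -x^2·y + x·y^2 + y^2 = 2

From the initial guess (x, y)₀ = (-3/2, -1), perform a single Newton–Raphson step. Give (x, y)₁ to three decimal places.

(-2.184, -0.105)

At (-3/2, -1): F = (-10.250, -0.250).
Jacobian J = [[2·x·y - y - 1, x^2 - x - 10·y], [-2·x·y + y^2, -x^2 + 2·x·y + 2·y]].
At the point, J = [[3.000, 13.750], [-2.000, -1.250]] (det J = 23.750).
Solving J·Δ = −F gives Δ = (-0.684, 0.895).
Then the next iterate is (x, y)₁ = (-2.184, -0.105).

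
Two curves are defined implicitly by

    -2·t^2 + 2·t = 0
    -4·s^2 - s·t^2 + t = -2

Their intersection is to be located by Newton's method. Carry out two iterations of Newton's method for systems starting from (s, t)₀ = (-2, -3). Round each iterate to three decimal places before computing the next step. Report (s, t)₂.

(0.646, -0.463)

At (-2, -3): F = (-24.000, 1.000).
Jacobian J = [[0, -4·t + 2], [-8·s - t^2, -2·s·t + 1]].
At the point, J = [[0.000, 14.000], [7.000, -11.000]] (det J = -98.000).
Solving J·Δ = −F gives Δ = (2.551, 1.714).
Then the next iterate is (s, t)₁ = (0.551, -1.286).
Round to (0.551, -1.286) and repeat: F = (-5.87959, -1.41165), J = [[0.000, 7.144], [-6.06180, 2.41717]].
Δ = (0.095, 0.823), so (s, t)₂ = (0.646, -0.463).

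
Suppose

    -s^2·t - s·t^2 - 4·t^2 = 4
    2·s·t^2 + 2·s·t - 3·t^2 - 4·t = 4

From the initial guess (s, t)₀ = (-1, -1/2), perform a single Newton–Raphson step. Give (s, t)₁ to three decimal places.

(-4.889, -0.806)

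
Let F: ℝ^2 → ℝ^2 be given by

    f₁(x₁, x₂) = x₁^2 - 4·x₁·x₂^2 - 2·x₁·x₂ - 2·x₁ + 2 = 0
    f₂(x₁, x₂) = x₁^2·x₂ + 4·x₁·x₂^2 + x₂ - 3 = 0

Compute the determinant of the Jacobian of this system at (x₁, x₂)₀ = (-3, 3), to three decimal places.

1696.000

J = [[2·x₁ - 4·x₂^2 - 2·x₂ - 2, -8·x₁·x₂ - 2·x₁], [2·x₁·x₂ + 4·x₂^2, x₁^2 + 8·x₁·x₂ + 1]].
At the point, J = [[-50.000, 78.000], [18.000, -62.000]].
det J = 1696.000.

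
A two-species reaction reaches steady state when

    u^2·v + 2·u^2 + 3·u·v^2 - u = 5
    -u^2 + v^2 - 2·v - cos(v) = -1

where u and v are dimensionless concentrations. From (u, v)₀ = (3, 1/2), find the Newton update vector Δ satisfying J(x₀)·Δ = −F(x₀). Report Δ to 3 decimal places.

(-1.640, 0.414)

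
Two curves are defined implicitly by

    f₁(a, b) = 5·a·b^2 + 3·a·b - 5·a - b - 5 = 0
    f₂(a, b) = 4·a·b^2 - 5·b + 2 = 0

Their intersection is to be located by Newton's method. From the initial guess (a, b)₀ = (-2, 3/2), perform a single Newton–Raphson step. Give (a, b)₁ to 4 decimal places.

(0.7059, 1.5294)

At (-2, 3/2): F = (-28.0000, -23.5000).
Jacobian J = [[5·b^2 + 3·b - 5, 10·a·b + 3·a - 1], [4·b^2, 8·a·b - 5]].
At the point, J = [[10.7500, -37.0000], [9.0000, -29.0000]] (det J = 21.2500).
Solving J·Δ = −F gives Δ = (2.7059, 0.0294).
Then the next iterate is (a, b)₁ = (0.7059, 1.5294).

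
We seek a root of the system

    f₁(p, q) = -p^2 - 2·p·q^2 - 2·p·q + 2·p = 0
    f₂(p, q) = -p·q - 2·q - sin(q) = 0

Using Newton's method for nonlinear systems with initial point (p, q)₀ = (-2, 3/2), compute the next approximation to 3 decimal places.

(-2.642, 1.002)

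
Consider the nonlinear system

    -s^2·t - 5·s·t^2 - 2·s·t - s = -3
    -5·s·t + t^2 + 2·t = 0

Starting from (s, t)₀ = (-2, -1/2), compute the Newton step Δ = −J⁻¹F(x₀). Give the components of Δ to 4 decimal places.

At (-2, -1/2): F = (7.5000, -5.7500).
Jacobian J = [[-2·s·t - 5·t^2 - 2·t - 1, -s^2 - 10·s·t - 2·s], [-5·t, -5·s + 2·t + 2]].
At the point, J = [[-3.2500, -10.0000], [2.5000, 11.0000]] (det J = -10.7500).
Solving J·Δ = −F gives Δ = (2.3256, -0.0058).

(2.3256, -0.0058)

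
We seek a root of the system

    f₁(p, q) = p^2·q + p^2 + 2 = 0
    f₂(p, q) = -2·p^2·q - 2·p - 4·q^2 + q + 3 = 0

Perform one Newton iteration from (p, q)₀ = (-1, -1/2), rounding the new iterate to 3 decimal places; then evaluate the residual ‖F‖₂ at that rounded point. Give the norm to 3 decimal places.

At (-1, -1/2): F = (2.500, 4.500).
Jacobian J = [[2·p·q + 2·p, p^2], [-4·p·q - 2, -2·p^2 - 8·q + 1]].
At the point, J = [[-1.000, 1.000], [-4.000, 3.000]] (det J = 1.000).
Solving J·Δ = −F gives Δ = (-3.000, -5.500).
Then the next iterate is (p, q)₁ = (-4.000, -6.000).
Re-evaluating at (-4.000, -6.000): F = (-78.000, 53.000), so ‖F‖₂ = 94.303.

94.303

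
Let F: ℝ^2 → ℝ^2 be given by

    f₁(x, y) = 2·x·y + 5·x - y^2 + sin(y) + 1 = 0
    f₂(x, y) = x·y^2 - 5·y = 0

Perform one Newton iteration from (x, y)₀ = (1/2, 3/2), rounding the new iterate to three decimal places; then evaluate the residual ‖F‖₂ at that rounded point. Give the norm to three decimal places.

5.163

At (1/2, 3/2): F = (3.74749, -6.375).
Jacobian J = [[2·y + 5, 2·x - 2·y + cos(y)], [y^2, 2·x·y - 5]].
At the point, J = [[8.000, -1.92926], [2.250, -3.500]] (det J = -23.65916).
Solving J·Δ = −F gives Δ = (-1.074, -2.512).
Then the next iterate is (x, y)₁ = (-0.574, -1.012).
Re-evaluating at (-0.574, -1.012): F = (-2.58026, 4.47214), so ‖F‖₂ = 5.163.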